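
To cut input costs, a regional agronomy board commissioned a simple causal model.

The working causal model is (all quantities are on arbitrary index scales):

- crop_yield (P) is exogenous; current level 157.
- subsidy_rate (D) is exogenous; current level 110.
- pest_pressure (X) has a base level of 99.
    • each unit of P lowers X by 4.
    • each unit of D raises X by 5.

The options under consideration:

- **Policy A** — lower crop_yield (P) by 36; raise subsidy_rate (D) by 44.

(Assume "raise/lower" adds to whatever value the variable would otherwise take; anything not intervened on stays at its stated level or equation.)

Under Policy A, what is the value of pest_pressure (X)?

Policy A (P − 36, D + 44):
  P = 157 − 36 = 121
  D = 110 + 44 = 154
  X = 99 − 4·121 + 5·154 = 385

385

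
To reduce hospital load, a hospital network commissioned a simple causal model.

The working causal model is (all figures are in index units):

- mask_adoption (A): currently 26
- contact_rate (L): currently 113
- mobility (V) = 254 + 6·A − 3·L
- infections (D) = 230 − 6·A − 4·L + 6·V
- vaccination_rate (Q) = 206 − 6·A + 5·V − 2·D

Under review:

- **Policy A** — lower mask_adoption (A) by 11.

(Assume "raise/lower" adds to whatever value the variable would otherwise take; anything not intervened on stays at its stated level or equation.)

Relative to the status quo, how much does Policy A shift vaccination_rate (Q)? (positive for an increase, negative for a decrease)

Baseline:
  A = 26
  L = 113
  V = 254 + 6·26 − 3·113 = 71
  D = 230 − 6·26 − 4·113 + 6·71 = 48
  Q = 206 − 6·26 + 5·71 − 2·48 = 309
Policy A (A − 11):
  A = 26 − 11 = 15
  L = 113
  V = 254 + 6·15 − 3·113 = 5
  D = 230 − 6·15 − 4·113 + 6·5 = -282
  Q = 206 − 6·15 + 5·5 − 2·(-282) = 705
Change in Q: 705 − 309 = 396

396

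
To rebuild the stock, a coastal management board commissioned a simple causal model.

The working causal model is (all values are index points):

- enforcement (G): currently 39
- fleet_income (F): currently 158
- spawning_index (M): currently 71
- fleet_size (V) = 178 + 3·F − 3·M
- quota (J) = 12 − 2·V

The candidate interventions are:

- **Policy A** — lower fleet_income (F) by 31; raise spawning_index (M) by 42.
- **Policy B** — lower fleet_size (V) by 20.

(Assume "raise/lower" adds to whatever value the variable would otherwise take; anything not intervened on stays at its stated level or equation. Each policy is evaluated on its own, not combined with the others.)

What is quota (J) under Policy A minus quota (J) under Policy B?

398

Policy A (F − 31, M + 42):
  F = 158 − 31 = 127
  M = 71 + 42 = 113
  V = 178 + 3·127 − 3·113 = 220
  J = 12 − 2·220 = -428
Policy B (V − 20):
  F = 158
  M = 71
  V = 178 + 3·158 − 3·71 (−20 from intervention) = 419
  J = 12 − 2·419 = -826
J: -428 − (-826) = 398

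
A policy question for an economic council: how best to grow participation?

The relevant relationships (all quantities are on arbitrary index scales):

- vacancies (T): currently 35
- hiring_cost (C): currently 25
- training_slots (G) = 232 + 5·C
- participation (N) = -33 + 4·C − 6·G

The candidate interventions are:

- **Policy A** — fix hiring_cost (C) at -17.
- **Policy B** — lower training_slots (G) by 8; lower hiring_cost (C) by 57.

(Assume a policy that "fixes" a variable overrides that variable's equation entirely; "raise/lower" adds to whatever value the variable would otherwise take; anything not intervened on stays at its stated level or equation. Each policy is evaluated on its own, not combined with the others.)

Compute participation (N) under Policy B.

-545

Policy B (G − 8, C − 57):
  C = 25 − 57 = -32
  G = 232 + 5·(-32) (−8 from intervention) = 64
  N = -33 + 4·(-32) − 6·64 = -545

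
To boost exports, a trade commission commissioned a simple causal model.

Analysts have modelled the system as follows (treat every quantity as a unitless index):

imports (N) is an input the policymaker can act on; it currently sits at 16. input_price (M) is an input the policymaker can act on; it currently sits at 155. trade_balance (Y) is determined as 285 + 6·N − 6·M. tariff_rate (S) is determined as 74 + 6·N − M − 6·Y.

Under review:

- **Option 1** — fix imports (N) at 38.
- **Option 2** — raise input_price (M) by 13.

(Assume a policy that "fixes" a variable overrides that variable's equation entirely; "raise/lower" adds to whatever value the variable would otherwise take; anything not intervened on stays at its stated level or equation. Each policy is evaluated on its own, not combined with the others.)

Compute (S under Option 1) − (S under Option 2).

Option 1 (N := 38):
  N = 38
  M = 155
  Y = 285 + 6·38 − 6·155 = -417
  S = 74 + 6·38 − 155 − 6·(-417) = 2649
Option 2 (M + 13):
  N = 16
  M = 155 + 13 = 168
  Y = 285 + 6·16 − 6·168 = -627
  S = 74 + 6·16 − 168 − 6·(-627) = 3764
S: 2649 − 3764 = -1115

-1115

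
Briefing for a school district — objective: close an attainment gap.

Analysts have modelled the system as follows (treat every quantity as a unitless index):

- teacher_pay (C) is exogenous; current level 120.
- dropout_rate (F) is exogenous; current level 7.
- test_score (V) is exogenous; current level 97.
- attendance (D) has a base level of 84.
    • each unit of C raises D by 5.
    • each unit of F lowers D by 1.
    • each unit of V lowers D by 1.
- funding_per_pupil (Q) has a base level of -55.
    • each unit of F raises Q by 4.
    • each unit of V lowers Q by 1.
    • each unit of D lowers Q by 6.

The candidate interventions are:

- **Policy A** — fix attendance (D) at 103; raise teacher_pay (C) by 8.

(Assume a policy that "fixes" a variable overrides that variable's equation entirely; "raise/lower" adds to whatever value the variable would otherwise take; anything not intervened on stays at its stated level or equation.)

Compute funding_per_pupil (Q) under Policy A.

Policy A (D := 103, C + 8):
  C = 120 + 8 = 128
  F = 7
  V = 97
  D = 103
  Q = -55 + 4·7 − 97 − 6·103 = -742

-742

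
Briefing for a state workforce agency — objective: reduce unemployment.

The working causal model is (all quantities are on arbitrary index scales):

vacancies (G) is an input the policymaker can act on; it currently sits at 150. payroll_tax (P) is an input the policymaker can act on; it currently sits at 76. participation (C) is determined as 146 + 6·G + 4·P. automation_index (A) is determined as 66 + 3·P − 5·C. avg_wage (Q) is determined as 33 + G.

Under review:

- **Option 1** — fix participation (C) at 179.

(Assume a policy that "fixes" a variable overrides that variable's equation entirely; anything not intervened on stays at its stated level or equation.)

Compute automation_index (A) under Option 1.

Option 1 (C := 179):
  G = 150
  P = 76
  C = 179
  A = 66 + 3·76 − 5·179 = -601

-601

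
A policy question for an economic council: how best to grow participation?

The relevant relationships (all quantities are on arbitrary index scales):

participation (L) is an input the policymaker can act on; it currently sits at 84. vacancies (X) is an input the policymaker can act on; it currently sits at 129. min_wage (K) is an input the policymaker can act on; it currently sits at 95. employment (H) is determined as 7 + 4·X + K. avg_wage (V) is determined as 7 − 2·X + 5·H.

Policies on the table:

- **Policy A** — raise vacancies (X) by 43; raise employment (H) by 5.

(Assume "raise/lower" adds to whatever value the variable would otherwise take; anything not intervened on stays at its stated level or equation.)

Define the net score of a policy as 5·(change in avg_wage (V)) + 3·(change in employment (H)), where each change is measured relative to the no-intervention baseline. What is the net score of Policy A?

4526

Baseline:
  X = 129
  K = 95
  H = 7 + 4·129 + 95 = 618
  V = 7 − 2·129 + 5·618 = 2839
Policy A (X + 43, H + 5):
  X = 129 + 43 = 172
  K = 95
  H = 7 + 4·172 + 95 (+5 from intervention) = 795
  V = 7 − 2·172 + 5·795 = 3638
ΔV = 3638 − 2839 = 799; ΔH = 795 − 618 = 177
Score = 5·799 + 3·177 = 4526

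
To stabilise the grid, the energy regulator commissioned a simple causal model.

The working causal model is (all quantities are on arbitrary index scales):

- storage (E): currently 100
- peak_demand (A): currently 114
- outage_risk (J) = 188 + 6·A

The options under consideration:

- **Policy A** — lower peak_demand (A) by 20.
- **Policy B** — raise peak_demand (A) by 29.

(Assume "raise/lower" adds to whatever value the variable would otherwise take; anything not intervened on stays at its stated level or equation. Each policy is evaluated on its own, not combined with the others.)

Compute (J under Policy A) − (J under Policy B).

-294

Policy A (A − 20):
  A = 114 − 20 = 94
  J = 188 + 6·94 = 752
Policy B (A + 29):
  A = 114 + 29 = 143
  J = 188 + 6·143 = 1046
J: 752 − 1046 = -294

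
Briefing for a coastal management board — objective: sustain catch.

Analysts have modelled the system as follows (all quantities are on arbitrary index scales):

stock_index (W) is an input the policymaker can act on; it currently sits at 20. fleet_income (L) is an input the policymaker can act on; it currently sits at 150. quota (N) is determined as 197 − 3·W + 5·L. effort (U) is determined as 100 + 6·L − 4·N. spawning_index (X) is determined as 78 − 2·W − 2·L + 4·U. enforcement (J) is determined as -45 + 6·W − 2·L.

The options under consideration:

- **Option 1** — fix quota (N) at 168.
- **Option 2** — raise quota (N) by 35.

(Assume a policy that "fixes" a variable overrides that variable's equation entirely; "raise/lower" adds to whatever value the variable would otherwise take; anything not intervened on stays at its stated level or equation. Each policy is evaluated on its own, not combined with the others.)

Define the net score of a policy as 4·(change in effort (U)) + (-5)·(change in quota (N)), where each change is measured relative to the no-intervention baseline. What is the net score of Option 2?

Baseline:
  W = 20
  L = 150
  N = 197 − 3·20 + 5·150 = 887
  U = 100 + 6·150 − 4·887 = -2548
Option 2 (N + 35):
  W = 20
  L = 150
  N = 197 − 3·20 + 5·150 (+35 from intervention) = 922
  U = 100 + 6·150 − 4·922 = -2688
ΔU = -2688 − (-2548) = -140; ΔN = 922 − 887 = 35
Score = 4·(-140) + (-5)·35 = -735

-735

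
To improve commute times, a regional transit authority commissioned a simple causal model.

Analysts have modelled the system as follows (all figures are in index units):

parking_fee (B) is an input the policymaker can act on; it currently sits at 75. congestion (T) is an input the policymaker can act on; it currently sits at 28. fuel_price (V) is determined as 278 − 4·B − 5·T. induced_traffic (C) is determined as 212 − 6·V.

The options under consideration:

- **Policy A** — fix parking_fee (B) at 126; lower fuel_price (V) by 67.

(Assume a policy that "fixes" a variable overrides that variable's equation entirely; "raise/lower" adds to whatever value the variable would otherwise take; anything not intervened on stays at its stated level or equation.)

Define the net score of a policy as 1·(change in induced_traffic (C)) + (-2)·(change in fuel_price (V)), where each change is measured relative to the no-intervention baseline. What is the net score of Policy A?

Baseline:
  B = 75
  T = 28
  V = 278 − 4·75 − 5·28 = -162
  C = 212 − 6·(-162) = 1184
Policy A (B := 126, V − 67):
  B = 126
  T = 28
  V = 278 − 4·126 − 5·28 (−67 from intervention) = -433
  C = 212 − 6·(-433) = 2810
ΔC = 2810 − 1184 = 1626; ΔV = -433 − (-162) = -271
Score = 1·1626 + (-2)·(-271) = 2168

2168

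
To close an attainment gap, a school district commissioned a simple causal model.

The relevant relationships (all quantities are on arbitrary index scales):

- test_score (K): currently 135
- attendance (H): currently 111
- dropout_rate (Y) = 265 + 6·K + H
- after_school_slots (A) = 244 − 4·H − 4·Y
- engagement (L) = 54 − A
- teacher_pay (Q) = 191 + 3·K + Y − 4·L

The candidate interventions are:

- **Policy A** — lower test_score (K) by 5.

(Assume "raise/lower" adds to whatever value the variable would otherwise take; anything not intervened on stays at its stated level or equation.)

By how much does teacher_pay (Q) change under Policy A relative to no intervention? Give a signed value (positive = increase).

Baseline:
  K = 135
  H = 111
  Y = 265 + 6·135 + 111 = 1186
  A = 244 − 4·111 − 4·1186 = -4944
  L = 54 − (-4944) = 4998
  Q = 191 + 3·135 + 1186 − 4·4998 = -18210
Policy A (K − 5):
  K = 135 − 5 = 130
  H = 111
  Y = 265 + 6·130 + 111 = 1156
  A = 244 − 4·111 − 4·1156 = -4824
  L = 54 − (-4824) = 4878
  Q = 191 + 3·130 + 1156 − 4·4878 = -17775
Change in Q: -17775 − (-18210) = 435

435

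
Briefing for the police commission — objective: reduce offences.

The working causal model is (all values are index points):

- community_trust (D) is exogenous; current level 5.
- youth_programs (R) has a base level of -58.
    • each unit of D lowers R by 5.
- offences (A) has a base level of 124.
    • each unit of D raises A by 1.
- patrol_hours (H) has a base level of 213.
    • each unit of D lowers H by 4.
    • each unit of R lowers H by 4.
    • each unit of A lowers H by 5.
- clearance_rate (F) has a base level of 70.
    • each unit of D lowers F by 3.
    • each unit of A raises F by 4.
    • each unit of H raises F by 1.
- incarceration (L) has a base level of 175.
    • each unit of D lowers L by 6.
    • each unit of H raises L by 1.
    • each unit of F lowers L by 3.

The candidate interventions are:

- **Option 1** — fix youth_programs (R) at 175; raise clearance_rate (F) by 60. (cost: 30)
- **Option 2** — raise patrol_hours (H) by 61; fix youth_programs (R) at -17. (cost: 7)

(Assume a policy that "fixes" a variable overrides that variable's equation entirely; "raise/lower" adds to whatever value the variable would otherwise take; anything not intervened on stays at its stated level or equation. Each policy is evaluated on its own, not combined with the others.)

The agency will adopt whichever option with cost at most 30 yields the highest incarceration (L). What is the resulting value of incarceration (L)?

556

Option 1 (R := 175, F + 60):
  D = 5
  R = 175
  A = 124 + 5 = 129
  H = 213 − 4·5 − 4·175 − 5·129 = -1152
  F = 70 − 3·5 + 4·129 + (-1152) (+60 from intervention) = -521
  L = 175 − 6·5 + (-1152) − 3·(-521) = 556
Option 2 (H + 61, R := -17):
  D = 5
  R = -17
  A = 124 + 5 = 129
  H = 213 − 4·5 − 4·(-17) − 5·129 (+61 from intervention) = -323
  F = 70 − 3·5 + 4·129 + (-323) = 248
  L = 175 − 6·5 + (-323) − 3·248 = -922
Comparing — Option 1: L=556, Option 2: L=-922. Highest is 556 (Option 1).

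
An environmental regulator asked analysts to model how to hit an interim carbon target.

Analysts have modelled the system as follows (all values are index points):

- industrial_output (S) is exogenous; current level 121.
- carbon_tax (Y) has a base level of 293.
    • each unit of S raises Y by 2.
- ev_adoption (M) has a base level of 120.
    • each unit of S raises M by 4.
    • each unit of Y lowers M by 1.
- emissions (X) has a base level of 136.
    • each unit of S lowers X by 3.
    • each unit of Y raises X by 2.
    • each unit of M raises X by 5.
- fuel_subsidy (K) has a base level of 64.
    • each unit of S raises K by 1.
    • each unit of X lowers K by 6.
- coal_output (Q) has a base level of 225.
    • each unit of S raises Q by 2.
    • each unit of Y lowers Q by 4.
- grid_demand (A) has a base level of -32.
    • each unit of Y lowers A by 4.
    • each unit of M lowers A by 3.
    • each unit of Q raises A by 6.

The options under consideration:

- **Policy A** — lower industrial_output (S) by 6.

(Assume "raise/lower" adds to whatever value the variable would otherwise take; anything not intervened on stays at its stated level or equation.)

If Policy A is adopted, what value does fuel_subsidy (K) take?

-6553

Policy A (S − 6):
  S = 121 − 6 = 115
  Y = 293 + 2·115 = 523
  M = 120 + 4·115 − 523 = 57
  X = 136 − 3·115 + 2·523 + 5·57 = 1122
  K = 64 + 115 − 6·1122 = -6553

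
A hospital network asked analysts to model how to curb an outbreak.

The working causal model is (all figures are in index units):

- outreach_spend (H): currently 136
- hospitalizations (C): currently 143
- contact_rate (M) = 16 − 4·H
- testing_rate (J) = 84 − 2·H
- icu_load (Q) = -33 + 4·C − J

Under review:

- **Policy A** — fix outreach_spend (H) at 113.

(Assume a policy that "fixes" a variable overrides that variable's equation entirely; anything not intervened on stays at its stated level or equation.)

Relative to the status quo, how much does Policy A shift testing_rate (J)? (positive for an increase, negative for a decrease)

46

Baseline:
  H = 136
  J = 84 − 2·136 = -188
Policy A (H := 113):
  H = 113
  J = 84 − 2·113 = -142
Change in J: -142 − (-188) = 46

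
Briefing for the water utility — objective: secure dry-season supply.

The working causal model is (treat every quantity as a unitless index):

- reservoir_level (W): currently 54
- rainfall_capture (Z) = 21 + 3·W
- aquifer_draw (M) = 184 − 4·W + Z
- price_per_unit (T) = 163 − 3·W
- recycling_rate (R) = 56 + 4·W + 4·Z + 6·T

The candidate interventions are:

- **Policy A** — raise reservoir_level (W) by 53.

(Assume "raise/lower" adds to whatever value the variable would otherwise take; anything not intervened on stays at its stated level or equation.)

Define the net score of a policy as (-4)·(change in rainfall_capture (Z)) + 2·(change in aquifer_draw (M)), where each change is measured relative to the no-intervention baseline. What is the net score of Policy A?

Baseline:
  W = 54
  Z = 21 + 3·54 = 183
  M = 184 − 4·54 + 183 = 151
Policy A (W + 53):
  W = 54 + 53 = 107
  Z = 21 + 3·107 = 342
  M = 184 − 4·107 + 342 = 98
ΔZ = 342 − 183 = 159; ΔM = 98 − 151 = -53
Score = (-4)·159 + 2·(-53) = -742

-742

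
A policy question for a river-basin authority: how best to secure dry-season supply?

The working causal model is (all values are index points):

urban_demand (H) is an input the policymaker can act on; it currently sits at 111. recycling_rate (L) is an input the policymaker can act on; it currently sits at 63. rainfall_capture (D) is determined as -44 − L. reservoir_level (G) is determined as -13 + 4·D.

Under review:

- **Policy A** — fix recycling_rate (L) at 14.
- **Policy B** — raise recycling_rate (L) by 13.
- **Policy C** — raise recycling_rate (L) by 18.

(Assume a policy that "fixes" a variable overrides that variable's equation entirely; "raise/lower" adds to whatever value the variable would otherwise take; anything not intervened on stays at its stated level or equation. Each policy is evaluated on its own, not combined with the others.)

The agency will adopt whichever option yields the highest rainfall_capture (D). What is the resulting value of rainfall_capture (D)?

Policy A (L := 14):
  L = 14
  D = -44 − 14 = -58
Policy B (L + 13):
  L = 63 + 13 = 76
  D = -44 − 76 = -120
Policy C (L + 18):
  L = 63 + 18 = 81
  D = -44 − 81 = -125
Comparing — Policy A: D=-58, Policy B: D=-120, Policy C: D=-125. Highest is -58 (Policy A).

-58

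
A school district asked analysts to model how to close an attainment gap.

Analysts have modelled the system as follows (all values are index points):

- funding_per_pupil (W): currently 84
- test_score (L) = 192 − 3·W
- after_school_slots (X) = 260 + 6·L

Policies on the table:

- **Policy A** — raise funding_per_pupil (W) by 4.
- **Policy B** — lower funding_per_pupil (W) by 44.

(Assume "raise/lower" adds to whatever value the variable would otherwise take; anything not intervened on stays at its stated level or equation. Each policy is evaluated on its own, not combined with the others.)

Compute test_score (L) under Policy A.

-72

Policy A (W + 4):
  W = 84 + 4 = 88
  L = 192 − 3·88 = -72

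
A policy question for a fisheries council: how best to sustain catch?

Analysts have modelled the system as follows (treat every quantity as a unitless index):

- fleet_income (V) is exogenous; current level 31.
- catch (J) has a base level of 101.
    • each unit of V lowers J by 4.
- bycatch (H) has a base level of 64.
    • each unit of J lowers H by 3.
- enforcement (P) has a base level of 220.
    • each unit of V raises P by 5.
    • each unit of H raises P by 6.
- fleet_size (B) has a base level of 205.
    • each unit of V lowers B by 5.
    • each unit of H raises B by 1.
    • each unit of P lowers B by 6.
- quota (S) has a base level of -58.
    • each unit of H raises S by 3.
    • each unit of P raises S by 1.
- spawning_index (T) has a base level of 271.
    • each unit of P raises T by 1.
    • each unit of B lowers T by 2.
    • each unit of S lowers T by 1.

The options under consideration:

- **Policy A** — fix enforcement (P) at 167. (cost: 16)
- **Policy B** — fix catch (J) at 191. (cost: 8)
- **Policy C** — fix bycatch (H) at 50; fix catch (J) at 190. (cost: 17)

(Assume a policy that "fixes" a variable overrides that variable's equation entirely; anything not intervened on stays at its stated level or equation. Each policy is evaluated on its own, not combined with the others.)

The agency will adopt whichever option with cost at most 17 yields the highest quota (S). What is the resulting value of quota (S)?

767

Policy A (P := 167):
  V = 31
  J = 101 − 4·31 = -23
  H = 64 − 3·(-23) = 133
  P = 167
  S = -58 + 3·133 + 167 = 508
Policy B (J := 191):
  V = 31
  J = 191
  H = 64 − 3·191 = -509
  P = 220 + 5·31 + 6·(-509) = -2679
  S = -58 + 3·(-509) + (-2679) = -4264
Policy C (H := 50, J := 190):
  V = 31
  J = 190
  H = 50
  P = 220 + 5·31 + 6·50 = 675
  S = -58 + 3·50 + 675 = 767
Comparing — Policy A: S=508, Policy B: S=-4264, Policy C: S=767. Highest is 767 (Policy C).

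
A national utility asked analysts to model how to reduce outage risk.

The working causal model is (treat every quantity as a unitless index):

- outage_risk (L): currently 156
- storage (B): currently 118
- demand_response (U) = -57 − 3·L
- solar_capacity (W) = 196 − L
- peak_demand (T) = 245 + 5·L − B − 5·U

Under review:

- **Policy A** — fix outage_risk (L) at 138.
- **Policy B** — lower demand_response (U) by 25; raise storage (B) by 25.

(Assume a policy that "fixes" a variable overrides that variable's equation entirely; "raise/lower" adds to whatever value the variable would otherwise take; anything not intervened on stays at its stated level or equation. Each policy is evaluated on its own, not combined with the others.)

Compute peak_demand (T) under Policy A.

3172

Policy A (L := 138):
  L = 138
  B = 118
  U = -57 − 3·138 = -471
  T = 245 + 5·138 − 118 − 5·(-471) = 3172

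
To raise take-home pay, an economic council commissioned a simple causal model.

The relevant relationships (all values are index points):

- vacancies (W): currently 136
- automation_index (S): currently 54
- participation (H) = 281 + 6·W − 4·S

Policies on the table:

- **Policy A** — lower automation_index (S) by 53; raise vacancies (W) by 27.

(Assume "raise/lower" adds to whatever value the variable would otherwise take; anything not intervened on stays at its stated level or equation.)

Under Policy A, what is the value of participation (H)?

Policy A (S − 53, W + 27):
  W = 136 + 27 = 163
  S = 54 − 53 = 1
  H = 281 + 6·163 − 4·1 = 1255

1255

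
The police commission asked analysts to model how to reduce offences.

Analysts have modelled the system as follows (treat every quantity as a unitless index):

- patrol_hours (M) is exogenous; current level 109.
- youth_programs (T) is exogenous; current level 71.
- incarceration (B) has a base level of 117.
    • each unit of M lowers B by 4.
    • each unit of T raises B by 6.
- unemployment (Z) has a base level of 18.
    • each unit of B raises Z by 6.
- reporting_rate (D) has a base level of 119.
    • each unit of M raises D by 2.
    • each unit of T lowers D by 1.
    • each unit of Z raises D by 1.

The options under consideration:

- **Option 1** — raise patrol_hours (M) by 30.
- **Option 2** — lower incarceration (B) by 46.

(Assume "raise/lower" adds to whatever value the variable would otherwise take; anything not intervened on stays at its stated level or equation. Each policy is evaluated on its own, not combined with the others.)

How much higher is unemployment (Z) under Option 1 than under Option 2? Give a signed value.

Option 1 (M + 30):
  M = 109 + 30 = 139
  T = 71
  B = 117 − 4·139 + 6·71 = -13
  Z = 18 + 6·(-13) = -60
Option 2 (B − 46):
  M = 109
  T = 71
  B = 117 − 4·109 + 6·71 (−46 from intervention) = 61
  Z = 18 + 6·61 = 384
Z: -60 − 384 = -444

-444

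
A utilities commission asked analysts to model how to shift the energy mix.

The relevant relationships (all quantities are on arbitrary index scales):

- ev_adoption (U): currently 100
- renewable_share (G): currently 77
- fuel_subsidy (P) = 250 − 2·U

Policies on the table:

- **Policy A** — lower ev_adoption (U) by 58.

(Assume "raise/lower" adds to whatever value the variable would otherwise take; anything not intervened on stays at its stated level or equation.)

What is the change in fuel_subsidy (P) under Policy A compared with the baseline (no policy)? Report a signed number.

116

Baseline:
  U = 100
  P = 250 − 2·100 = 50
Policy A (U − 58):
  U = 100 − 58 = 42
  P = 250 − 2·42 = 166
Change in P: 166 − 50 = 116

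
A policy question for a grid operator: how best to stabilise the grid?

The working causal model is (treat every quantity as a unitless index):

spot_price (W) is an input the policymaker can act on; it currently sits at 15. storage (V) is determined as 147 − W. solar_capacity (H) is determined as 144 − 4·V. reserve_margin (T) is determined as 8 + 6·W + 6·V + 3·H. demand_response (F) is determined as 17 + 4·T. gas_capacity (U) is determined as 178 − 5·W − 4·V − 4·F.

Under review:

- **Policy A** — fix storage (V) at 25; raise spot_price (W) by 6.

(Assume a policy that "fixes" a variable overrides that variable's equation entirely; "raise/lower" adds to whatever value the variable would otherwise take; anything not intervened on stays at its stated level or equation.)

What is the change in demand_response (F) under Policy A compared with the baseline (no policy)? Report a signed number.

Baseline:
  W = 15
  V = 147 − 15 = 132
  H = 144 − 4·132 = -384
  T = 8 + 6·15 + 6·132 + 3·(-384) = -262
  F = 17 + 4·(-262) = -1031
Policy A (V := 25, W + 6):
  W = 15 + 6 = 21
  V = 25
  H = 144 − 4·25 = 44
  T = 8 + 6·21 + 6·25 + 3·44 = 416
  F = 17 + 4·416 = 1681
Change in F: 1681 − (-1031) = 2712

2712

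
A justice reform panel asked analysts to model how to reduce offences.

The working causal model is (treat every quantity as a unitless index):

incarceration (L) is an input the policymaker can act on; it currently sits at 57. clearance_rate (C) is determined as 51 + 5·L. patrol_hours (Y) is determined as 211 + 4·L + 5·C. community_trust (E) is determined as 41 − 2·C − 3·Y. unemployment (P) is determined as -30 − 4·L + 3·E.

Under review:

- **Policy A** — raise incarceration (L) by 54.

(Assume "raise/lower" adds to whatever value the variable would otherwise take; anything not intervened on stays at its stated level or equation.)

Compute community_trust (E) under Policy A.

Policy A (L + 54):
  L = 57 + 54 = 111
  C = 51 + 5·111 = 606
  Y = 211 + 4·111 + 5·606 = 3685
  E = 41 − 2·606 − 3·3685 = -12226

-12226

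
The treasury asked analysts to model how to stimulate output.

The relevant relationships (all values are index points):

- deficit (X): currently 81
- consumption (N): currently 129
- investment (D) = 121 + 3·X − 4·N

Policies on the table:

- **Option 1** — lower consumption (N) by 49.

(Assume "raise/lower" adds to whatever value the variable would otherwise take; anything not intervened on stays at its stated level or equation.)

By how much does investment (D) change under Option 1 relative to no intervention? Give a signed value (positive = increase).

196

Baseline:
  X = 81
  N = 129
  D = 121 + 3·81 − 4·129 = -152
Option 1 (N − 49):
  X = 81
  N = 129 − 49 = 80
  D = 121 + 3·81 − 4·80 = 44
Change in D: 44 − (-152) = 196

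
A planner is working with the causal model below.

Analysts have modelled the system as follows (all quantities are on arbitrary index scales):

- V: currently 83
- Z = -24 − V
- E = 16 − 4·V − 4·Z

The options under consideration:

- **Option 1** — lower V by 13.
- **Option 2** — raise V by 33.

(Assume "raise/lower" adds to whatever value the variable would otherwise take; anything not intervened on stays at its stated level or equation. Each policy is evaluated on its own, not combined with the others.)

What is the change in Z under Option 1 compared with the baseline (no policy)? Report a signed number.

Baseline:
  V = 83
  Z = -24 − 83 = -107
Option 1 (V − 13):
  V = 83 − 13 = 70
  Z = -24 − 70 = -94
Change in Z: -94 − (-107) = 13

13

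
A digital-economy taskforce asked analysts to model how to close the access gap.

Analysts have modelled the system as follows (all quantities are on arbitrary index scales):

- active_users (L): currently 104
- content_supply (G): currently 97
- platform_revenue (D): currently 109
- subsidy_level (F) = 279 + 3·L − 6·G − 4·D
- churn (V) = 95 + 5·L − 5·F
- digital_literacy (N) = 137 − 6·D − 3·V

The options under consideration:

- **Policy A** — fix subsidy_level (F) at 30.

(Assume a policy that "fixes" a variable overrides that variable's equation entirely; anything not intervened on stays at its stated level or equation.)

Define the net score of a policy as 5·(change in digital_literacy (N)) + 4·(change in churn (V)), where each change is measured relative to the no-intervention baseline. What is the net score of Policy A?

25135

Baseline:
  L = 104
  G = 97
  D = 109
  F = 279 + 3·104 − 6·97 − 4·109 = -427
  V = 95 + 5·104 − 5·(-427) = 2750
  N = 137 − 6·109 − 3·2750 = -8767
Policy A (F := 30):
  L = 104
  G = 97
  D = 109
  F = 30
  V = 95 + 5·104 − 5·30 = 465
  N = 137 − 6·109 − 3·465 = -1912
ΔN = -1912 − (-8767) = 6855; ΔV = 465 − 2750 = -2285
Score = 5·6855 + 4·(-2285) = 25135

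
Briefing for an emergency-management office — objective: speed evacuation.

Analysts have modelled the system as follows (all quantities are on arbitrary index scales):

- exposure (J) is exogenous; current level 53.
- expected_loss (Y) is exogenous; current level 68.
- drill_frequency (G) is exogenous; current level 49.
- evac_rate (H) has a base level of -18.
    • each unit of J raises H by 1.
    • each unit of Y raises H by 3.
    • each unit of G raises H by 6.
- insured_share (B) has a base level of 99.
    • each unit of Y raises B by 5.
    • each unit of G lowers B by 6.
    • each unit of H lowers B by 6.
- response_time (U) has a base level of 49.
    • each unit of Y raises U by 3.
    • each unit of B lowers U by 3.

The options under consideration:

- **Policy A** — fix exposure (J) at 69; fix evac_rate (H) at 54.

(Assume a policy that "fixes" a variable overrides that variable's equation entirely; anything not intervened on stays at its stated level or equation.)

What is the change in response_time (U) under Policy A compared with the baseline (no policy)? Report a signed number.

-8622

Baseline:
  J = 53
  Y = 68
  G = 49
  H = -18 + 53 + 3·68 + 6·49 = 533
  B = 99 + 5·68 − 6·49 − 6·533 = -3053
  U = 49 + 3·68 − 3·(-3053) = 9412
Policy A (J := 69, H := 54):
  J = 69
  Y = 68
  G = 49
  H = 54
  B = 99 + 5·68 − 6·49 − 6·54 = -179
  U = 49 + 3·68 − 3·(-179) = 790
Change in U: 790 − 9412 = -8622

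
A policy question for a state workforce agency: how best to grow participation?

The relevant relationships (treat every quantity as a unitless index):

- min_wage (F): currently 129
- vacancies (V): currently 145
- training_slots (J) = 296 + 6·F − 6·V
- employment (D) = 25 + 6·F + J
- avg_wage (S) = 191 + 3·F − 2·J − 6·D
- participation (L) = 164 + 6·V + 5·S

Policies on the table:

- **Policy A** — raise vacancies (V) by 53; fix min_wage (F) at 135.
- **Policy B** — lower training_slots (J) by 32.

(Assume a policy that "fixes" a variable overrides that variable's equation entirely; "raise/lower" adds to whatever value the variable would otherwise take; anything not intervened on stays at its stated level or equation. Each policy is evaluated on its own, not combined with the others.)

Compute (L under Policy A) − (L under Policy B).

9328

Policy A (V + 53, F := 135):
  F = 135
  V = 145 + 53 = 198
  J = 296 + 6·135 − 6·198 = -82
  D = 25 + 6·135 + (-82) = 753
  S = 191 + 3·135 − 2·(-82) − 6·753 = -3758
  L = 164 + 6·198 + 5·(-3758) = -17438
Policy B (J − 32):
  F = 129
  V = 145
  J = 296 + 6·129 − 6·145 (−32 from intervention) = 168
  D = 25 + 6·129 + 168 = 967
  S = 191 + 3·129 − 2·168 − 6·967 = -5560
  L = 164 + 6·145 + 5·(-5560) = -26766
L: -17438 − (-26766) = 9328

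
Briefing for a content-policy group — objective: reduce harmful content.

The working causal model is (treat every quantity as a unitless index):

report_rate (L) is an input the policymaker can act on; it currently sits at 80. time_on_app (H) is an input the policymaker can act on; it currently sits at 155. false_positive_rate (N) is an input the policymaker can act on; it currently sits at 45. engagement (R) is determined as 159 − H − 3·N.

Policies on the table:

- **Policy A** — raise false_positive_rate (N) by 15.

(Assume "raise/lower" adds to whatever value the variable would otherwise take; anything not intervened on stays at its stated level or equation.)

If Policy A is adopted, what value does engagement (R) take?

-176

Policy A (N + 15):
  H = 155
  N = 45 + 15 = 60
  R = 159 − 155 − 3·60 = -176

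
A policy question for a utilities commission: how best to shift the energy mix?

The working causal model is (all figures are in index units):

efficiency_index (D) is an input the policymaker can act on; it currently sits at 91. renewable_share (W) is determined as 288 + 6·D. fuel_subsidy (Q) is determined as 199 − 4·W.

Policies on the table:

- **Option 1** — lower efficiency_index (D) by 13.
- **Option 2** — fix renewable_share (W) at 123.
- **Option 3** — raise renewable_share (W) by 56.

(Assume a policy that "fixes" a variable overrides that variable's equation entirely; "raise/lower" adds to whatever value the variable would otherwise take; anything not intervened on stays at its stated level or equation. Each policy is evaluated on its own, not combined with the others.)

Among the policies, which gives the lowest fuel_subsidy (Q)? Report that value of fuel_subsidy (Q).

Option 1 (D − 13):
  D = 91 − 13 = 78
  W = 288 + 6·78 = 756
  Q = 199 − 4·756 = -2825
Option 2 (W := 123):
  D = 91
  W = 123
  Q = 199 − 4·123 = -293
Option 3 (W + 56):
  D = 91
  W = 288 + 6·91 (+56 from intervention) = 890
  Q = 199 − 4·890 = -3361
Comparing — Option 1: Q=-2825, Option 2: Q=-293, Option 3: Q=-3361. Lowest is -3361 (Option 3).

-3361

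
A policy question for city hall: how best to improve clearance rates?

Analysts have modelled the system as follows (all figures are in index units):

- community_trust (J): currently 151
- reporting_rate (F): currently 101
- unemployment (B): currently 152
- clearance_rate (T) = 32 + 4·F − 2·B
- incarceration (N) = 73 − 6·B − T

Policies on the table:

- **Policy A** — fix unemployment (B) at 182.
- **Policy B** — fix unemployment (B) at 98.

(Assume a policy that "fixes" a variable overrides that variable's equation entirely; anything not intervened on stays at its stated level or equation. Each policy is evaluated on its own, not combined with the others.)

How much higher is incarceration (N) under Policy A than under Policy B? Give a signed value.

-336

Policy A (B := 182):
  F = 101
  B = 182
  T = 32 + 4·101 − 2·182 = 72
  N = 73 − 6·182 − 72 = -1091
Policy B (B := 98):
  F = 101
  B = 98
  T = 32 + 4·101 − 2·98 = 240
  N = 73 − 6·98 − 240 = -755
N: -1091 − (-755) = -336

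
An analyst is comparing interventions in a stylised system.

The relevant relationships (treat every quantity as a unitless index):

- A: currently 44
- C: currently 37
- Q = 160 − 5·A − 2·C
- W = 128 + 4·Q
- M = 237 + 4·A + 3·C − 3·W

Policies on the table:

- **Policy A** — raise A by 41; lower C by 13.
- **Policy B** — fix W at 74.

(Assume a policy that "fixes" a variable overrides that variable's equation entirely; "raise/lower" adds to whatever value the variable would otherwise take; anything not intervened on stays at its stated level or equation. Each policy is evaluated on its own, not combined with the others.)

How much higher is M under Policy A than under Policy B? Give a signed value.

3719

Policy A (A + 41, C − 13):
  A = 44 + 41 = 85
  C = 37 − 13 = 24
  Q = 160 − 5·85 − 2·24 = -313
  W = 128 + 4·(-313) = -1124
  M = 237 + 4·85 + 3·24 − 3·(-1124) = 4021
Policy B (W := 74):
  A = 44
  C = 37
  Q = 160 − 5·44 − 2·37 = -134
  W = 74
  M = 237 + 4·44 + 3·37 − 3·74 = 302
M: 4021 − 302 = 3719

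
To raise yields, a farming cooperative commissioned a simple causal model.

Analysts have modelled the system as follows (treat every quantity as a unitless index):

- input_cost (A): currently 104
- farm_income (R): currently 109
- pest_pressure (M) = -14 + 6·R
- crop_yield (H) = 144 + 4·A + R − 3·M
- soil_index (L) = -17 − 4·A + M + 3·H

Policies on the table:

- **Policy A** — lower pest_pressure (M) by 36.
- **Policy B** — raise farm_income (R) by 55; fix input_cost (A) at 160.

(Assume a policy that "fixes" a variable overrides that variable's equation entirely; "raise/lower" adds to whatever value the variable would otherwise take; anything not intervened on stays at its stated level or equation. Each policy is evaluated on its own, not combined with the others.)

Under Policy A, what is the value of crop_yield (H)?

-1143

Policy A (M − 36):
  A = 104
  R = 109
  M = -14 + 6·109 (−36 from intervention) = 604
  H = 144 + 4·104 + 109 − 3·604 = -1143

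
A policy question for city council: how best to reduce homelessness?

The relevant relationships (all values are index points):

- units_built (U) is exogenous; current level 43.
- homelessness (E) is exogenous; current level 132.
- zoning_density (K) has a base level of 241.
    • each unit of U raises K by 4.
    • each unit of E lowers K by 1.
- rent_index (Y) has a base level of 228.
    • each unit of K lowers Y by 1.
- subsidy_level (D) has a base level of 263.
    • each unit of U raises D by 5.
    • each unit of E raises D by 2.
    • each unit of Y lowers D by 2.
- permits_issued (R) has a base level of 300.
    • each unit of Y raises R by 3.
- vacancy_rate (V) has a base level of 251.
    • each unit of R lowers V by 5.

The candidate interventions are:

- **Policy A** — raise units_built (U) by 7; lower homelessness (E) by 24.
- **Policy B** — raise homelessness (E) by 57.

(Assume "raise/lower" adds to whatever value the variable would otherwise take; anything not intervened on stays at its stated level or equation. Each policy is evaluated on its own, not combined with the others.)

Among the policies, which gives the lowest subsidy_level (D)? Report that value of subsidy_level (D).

Policy A (U + 7, E − 24):
  U = 43 + 7 = 50
  E = 132 − 24 = 108
  K = 241 + 4·50 − 108 = 333
  Y = 228 − 333 = -105
  D = 263 + 5·50 + 2·108 − 2·(-105) = 939
Policy B (E + 57):
  U = 43
  E = 132 + 57 = 189
  K = 241 + 4·43 − 189 = 224
  Y = 228 − 224 = 4
  D = 263 + 5·43 + 2·189 − 2·4 = 848
Comparing — Policy A: D=939, Policy B: D=848. Lowest is 848 (Policy B).

848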